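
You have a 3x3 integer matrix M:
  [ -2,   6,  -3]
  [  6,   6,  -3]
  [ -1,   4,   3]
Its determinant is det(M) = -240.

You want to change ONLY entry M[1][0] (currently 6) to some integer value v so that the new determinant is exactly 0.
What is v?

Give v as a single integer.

det is linear in entry M[1][0]: det = old_det + (v - 6) * C_10
Cofactor C_10 = -30
Want det = 0: -240 + (v - 6) * -30 = 0
  (v - 6) = 240 / -30 = -8
  v = 6 + (-8) = -2

Answer: -2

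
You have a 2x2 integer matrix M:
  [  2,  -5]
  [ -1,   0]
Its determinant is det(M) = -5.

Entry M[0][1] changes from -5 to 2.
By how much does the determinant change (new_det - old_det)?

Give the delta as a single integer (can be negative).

Answer: 7

Derivation:
Cofactor C_01 = 1
Entry delta = 2 - -5 = 7
Det delta = entry_delta * cofactor = 7 * 1 = 7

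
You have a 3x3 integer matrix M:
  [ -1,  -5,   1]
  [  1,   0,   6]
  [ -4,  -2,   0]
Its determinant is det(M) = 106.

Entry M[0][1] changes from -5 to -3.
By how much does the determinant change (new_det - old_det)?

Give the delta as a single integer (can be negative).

Cofactor C_01 = -24
Entry delta = -3 - -5 = 2
Det delta = entry_delta * cofactor = 2 * -24 = -48

Answer: -48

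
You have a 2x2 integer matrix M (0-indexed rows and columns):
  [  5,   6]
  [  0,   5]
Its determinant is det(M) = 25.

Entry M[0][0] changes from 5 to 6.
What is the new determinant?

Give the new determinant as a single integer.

det is linear in row 0: changing M[0][0] by delta changes det by delta * cofactor(0,0).
Cofactor C_00 = (-1)^(0+0) * minor(0,0) = 5
Entry delta = 6 - 5 = 1
Det delta = 1 * 5 = 5
New det = 25 + 5 = 30

Answer: 30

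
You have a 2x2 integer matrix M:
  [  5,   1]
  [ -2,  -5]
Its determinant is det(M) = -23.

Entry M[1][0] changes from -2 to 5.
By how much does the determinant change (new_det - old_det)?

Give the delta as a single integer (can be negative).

Cofactor C_10 = -1
Entry delta = 5 - -2 = 7
Det delta = entry_delta * cofactor = 7 * -1 = -7

Answer: -7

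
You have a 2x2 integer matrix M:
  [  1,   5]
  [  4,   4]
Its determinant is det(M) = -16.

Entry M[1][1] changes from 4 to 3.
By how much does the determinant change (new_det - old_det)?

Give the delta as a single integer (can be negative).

Answer: -1

Derivation:
Cofactor C_11 = 1
Entry delta = 3 - 4 = -1
Det delta = entry_delta * cofactor = -1 * 1 = -1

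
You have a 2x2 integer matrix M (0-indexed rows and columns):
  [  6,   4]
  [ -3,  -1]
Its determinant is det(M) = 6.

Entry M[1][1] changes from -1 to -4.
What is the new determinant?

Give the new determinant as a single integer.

Answer: -12

Derivation:
det is linear in row 1: changing M[1][1] by delta changes det by delta * cofactor(1,1).
Cofactor C_11 = (-1)^(1+1) * minor(1,1) = 6
Entry delta = -4 - -1 = -3
Det delta = -3 * 6 = -18
New det = 6 + -18 = -12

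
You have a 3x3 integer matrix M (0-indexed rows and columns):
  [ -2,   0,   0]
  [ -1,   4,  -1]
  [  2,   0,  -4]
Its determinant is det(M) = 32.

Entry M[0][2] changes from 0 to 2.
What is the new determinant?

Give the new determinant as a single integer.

Answer: 16

Derivation:
det is linear in row 0: changing M[0][2] by delta changes det by delta * cofactor(0,2).
Cofactor C_02 = (-1)^(0+2) * minor(0,2) = -8
Entry delta = 2 - 0 = 2
Det delta = 2 * -8 = -16
New det = 32 + -16 = 16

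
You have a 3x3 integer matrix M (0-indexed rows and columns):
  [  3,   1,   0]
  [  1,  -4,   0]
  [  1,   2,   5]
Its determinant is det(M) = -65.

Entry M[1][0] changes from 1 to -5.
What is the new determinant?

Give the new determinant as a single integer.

Answer: -35

Derivation:
det is linear in row 1: changing M[1][0] by delta changes det by delta * cofactor(1,0).
Cofactor C_10 = (-1)^(1+0) * minor(1,0) = -5
Entry delta = -5 - 1 = -6
Det delta = -6 * -5 = 30
New det = -65 + 30 = -35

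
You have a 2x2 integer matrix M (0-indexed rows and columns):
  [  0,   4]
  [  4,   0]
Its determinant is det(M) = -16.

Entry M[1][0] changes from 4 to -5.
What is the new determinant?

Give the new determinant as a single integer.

Answer: 20

Derivation:
det is linear in row 1: changing M[1][0] by delta changes det by delta * cofactor(1,0).
Cofactor C_10 = (-1)^(1+0) * minor(1,0) = -4
Entry delta = -5 - 4 = -9
Det delta = -9 * -4 = 36
New det = -16 + 36 = 20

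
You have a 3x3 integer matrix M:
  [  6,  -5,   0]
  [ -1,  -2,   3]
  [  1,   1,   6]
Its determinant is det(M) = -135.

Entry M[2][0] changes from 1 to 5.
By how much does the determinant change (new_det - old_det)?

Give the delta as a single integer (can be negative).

Cofactor C_20 = -15
Entry delta = 5 - 1 = 4
Det delta = entry_delta * cofactor = 4 * -15 = -60

Answer: -60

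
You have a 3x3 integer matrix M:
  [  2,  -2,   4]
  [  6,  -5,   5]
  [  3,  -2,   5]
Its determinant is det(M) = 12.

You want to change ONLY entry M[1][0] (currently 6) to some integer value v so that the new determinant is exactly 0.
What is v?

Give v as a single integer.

det is linear in entry M[1][0]: det = old_det + (v - 6) * C_10
Cofactor C_10 = 2
Want det = 0: 12 + (v - 6) * 2 = 0
  (v - 6) = -12 / 2 = -6
  v = 6 + (-6) = 0

Answer: 0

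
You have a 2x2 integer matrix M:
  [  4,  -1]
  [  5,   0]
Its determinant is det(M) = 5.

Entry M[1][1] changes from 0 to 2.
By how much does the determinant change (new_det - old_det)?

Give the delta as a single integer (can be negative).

Answer: 8

Derivation:
Cofactor C_11 = 4
Entry delta = 2 - 0 = 2
Det delta = entry_delta * cofactor = 2 * 4 = 8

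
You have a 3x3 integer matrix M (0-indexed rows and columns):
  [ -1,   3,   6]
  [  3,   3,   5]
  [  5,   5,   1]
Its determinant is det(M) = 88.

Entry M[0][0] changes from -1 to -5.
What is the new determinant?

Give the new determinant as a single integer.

det is linear in row 0: changing M[0][0] by delta changes det by delta * cofactor(0,0).
Cofactor C_00 = (-1)^(0+0) * minor(0,0) = -22
Entry delta = -5 - -1 = -4
Det delta = -4 * -22 = 88
New det = 88 + 88 = 176

Answer: 176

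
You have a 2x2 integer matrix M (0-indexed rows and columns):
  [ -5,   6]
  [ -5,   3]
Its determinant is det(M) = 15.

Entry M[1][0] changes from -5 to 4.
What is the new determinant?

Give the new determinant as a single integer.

det is linear in row 1: changing M[1][0] by delta changes det by delta * cofactor(1,0).
Cofactor C_10 = (-1)^(1+0) * minor(1,0) = -6
Entry delta = 4 - -5 = 9
Det delta = 9 * -6 = -54
New det = 15 + -54 = -39

Answer: -39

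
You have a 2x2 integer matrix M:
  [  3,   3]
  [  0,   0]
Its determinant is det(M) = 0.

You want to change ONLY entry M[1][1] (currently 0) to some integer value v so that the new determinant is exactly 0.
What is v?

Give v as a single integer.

Answer: 0

Derivation:
det is linear in entry M[1][1]: det = old_det + (v - 0) * C_11
Cofactor C_11 = 3
Want det = 0: 0 + (v - 0) * 3 = 0
  (v - 0) = 0 / 3 = 0
  v = 0 + (0) = 0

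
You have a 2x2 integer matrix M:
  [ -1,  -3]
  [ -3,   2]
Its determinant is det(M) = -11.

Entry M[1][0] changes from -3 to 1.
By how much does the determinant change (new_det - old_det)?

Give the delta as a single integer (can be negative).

Answer: 12

Derivation:
Cofactor C_10 = 3
Entry delta = 1 - -3 = 4
Det delta = entry_delta * cofactor = 4 * 3 = 12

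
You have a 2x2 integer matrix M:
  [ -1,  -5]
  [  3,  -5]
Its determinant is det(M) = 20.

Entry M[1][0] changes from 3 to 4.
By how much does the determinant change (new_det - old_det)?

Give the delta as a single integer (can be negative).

Cofactor C_10 = 5
Entry delta = 4 - 3 = 1
Det delta = entry_delta * cofactor = 1 * 5 = 5

Answer: 5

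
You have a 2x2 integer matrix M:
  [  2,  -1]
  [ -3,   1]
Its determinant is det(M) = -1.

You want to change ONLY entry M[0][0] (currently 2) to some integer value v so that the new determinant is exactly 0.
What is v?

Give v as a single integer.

det is linear in entry M[0][0]: det = old_det + (v - 2) * C_00
Cofactor C_00 = 1
Want det = 0: -1 + (v - 2) * 1 = 0
  (v - 2) = 1 / 1 = 1
  v = 2 + (1) = 3

Answer: 3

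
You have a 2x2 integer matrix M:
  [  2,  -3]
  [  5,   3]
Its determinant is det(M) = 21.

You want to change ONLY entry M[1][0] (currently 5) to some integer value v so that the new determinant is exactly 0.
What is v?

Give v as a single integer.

Answer: -2

Derivation:
det is linear in entry M[1][0]: det = old_det + (v - 5) * C_10
Cofactor C_10 = 3
Want det = 0: 21 + (v - 5) * 3 = 0
  (v - 5) = -21 / 3 = -7
  v = 5 + (-7) = -2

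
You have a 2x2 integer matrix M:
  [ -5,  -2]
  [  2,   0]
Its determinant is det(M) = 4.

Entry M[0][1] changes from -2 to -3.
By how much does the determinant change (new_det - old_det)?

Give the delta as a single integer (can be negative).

Answer: 2

Derivation:
Cofactor C_01 = -2
Entry delta = -3 - -2 = -1
Det delta = entry_delta * cofactor = -1 * -2 = 2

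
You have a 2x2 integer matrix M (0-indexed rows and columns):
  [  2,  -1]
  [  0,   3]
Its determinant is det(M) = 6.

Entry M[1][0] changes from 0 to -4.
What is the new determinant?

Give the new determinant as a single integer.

det is linear in row 1: changing M[1][0] by delta changes det by delta * cofactor(1,0).
Cofactor C_10 = (-1)^(1+0) * minor(1,0) = 1
Entry delta = -4 - 0 = -4
Det delta = -4 * 1 = -4
New det = 6 + -4 = 2

Answer: 2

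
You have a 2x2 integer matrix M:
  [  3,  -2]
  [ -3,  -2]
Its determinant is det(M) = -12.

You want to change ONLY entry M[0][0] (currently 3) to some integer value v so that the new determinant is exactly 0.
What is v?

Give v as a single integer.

Answer: -3

Derivation:
det is linear in entry M[0][0]: det = old_det + (v - 3) * C_00
Cofactor C_00 = -2
Want det = 0: -12 + (v - 3) * -2 = 0
  (v - 3) = 12 / -2 = -6
  v = 3 + (-6) = -3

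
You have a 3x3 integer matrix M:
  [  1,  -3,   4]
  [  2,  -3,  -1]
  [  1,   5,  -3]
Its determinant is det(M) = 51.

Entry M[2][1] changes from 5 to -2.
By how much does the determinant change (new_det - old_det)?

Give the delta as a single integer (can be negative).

Cofactor C_21 = 9
Entry delta = -2 - 5 = -7
Det delta = entry_delta * cofactor = -7 * 9 = -63

Answer: -63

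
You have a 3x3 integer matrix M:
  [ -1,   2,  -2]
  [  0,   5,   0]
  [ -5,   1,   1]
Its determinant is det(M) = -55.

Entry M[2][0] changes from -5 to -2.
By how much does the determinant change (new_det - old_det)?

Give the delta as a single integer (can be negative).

Cofactor C_20 = 10
Entry delta = -2 - -5 = 3
Det delta = entry_delta * cofactor = 3 * 10 = 30

Answer: 30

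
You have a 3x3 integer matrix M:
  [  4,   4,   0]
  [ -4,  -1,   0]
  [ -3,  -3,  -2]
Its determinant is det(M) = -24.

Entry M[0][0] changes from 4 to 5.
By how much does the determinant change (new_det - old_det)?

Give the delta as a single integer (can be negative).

Answer: 2

Derivation:
Cofactor C_00 = 2
Entry delta = 5 - 4 = 1
Det delta = entry_delta * cofactor = 1 * 2 = 2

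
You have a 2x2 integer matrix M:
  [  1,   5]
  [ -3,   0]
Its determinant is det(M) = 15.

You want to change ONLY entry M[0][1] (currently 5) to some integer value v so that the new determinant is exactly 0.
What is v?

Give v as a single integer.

Answer: 0

Derivation:
det is linear in entry M[0][1]: det = old_det + (v - 5) * C_01
Cofactor C_01 = 3
Want det = 0: 15 + (v - 5) * 3 = 0
  (v - 5) = -15 / 3 = -5
  v = 5 + (-5) = 0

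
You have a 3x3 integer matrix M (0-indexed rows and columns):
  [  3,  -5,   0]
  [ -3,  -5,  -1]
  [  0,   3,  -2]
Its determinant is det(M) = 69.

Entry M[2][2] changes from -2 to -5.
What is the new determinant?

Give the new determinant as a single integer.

det is linear in row 2: changing M[2][2] by delta changes det by delta * cofactor(2,2).
Cofactor C_22 = (-1)^(2+2) * minor(2,2) = -30
Entry delta = -5 - -2 = -3
Det delta = -3 * -30 = 90
New det = 69 + 90 = 159

Answer: 159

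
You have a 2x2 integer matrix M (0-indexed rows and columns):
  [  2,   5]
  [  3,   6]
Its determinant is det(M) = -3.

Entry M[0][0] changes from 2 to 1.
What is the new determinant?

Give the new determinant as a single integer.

det is linear in row 0: changing M[0][0] by delta changes det by delta * cofactor(0,0).
Cofactor C_00 = (-1)^(0+0) * minor(0,0) = 6
Entry delta = 1 - 2 = -1
Det delta = -1 * 6 = -6
New det = -3 + -6 = -9

Answer: -9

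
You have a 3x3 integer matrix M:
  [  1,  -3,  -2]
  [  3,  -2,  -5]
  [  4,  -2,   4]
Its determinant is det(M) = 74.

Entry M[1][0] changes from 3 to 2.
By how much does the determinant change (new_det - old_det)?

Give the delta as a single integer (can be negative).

Cofactor C_10 = 16
Entry delta = 2 - 3 = -1
Det delta = entry_delta * cofactor = -1 * 16 = -16

Answer: -16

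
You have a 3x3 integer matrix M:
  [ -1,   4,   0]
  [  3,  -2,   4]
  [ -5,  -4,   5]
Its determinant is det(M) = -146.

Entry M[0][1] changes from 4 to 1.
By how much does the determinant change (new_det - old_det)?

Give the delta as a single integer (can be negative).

Cofactor C_01 = -35
Entry delta = 1 - 4 = -3
Det delta = entry_delta * cofactor = -3 * -35 = 105

Answer: 105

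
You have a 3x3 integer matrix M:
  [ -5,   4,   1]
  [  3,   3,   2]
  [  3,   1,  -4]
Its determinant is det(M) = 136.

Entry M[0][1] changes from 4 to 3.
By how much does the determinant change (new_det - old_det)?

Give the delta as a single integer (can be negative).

Cofactor C_01 = 18
Entry delta = 3 - 4 = -1
Det delta = entry_delta * cofactor = -1 * 18 = -18

Answer: -18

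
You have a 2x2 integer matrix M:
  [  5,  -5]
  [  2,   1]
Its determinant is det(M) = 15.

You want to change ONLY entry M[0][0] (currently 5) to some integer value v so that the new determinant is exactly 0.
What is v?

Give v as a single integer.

det is linear in entry M[0][0]: det = old_det + (v - 5) * C_00
Cofactor C_00 = 1
Want det = 0: 15 + (v - 5) * 1 = 0
  (v - 5) = -15 / 1 = -15
  v = 5 + (-15) = -10

Answer: -10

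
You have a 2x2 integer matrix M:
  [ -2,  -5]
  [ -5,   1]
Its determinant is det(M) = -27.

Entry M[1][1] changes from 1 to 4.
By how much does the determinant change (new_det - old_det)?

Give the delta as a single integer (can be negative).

Answer: -6

Derivation:
Cofactor C_11 = -2
Entry delta = 4 - 1 = 3
Det delta = entry_delta * cofactor = 3 * -2 = -6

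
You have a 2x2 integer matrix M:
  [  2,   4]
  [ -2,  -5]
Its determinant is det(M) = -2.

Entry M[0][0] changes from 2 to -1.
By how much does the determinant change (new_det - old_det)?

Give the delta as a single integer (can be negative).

Cofactor C_00 = -5
Entry delta = -1 - 2 = -3
Det delta = entry_delta * cofactor = -3 * -5 = 15

Answer: 15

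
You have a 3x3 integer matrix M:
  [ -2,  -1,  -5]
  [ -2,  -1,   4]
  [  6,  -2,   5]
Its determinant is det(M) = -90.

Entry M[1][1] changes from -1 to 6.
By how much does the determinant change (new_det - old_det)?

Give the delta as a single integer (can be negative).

Answer: 140

Derivation:
Cofactor C_11 = 20
Entry delta = 6 - -1 = 7
Det delta = entry_delta * cofactor = 7 * 20 = 140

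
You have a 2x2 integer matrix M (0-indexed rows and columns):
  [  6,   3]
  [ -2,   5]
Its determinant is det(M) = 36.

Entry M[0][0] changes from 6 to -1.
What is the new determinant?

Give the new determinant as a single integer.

det is linear in row 0: changing M[0][0] by delta changes det by delta * cofactor(0,0).
Cofactor C_00 = (-1)^(0+0) * minor(0,0) = 5
Entry delta = -1 - 6 = -7
Det delta = -7 * 5 = -35
New det = 36 + -35 = 1

Answer: 1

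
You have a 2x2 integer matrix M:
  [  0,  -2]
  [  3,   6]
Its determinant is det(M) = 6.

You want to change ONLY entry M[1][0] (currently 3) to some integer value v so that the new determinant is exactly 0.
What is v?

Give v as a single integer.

Answer: 0

Derivation:
det is linear in entry M[1][0]: det = old_det + (v - 3) * C_10
Cofactor C_10 = 2
Want det = 0: 6 + (v - 3) * 2 = 0
  (v - 3) = -6 / 2 = -3
  v = 3 + (-3) = 0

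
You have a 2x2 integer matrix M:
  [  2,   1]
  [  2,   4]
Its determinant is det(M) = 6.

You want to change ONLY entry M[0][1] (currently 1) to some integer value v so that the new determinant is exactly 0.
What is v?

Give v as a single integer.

Answer: 4

Derivation:
det is linear in entry M[0][1]: det = old_det + (v - 1) * C_01
Cofactor C_01 = -2
Want det = 0: 6 + (v - 1) * -2 = 0
  (v - 1) = -6 / -2 = 3
  v = 1 + (3) = 4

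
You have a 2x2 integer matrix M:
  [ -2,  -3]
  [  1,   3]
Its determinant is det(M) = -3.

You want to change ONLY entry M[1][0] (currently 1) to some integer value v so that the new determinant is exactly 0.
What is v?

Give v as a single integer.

Answer: 2

Derivation:
det is linear in entry M[1][0]: det = old_det + (v - 1) * C_10
Cofactor C_10 = 3
Want det = 0: -3 + (v - 1) * 3 = 0
  (v - 1) = 3 / 3 = 1
  v = 1 + (1) = 2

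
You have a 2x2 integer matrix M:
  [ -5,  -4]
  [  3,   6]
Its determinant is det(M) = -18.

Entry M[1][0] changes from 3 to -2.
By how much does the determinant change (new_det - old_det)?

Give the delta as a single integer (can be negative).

Cofactor C_10 = 4
Entry delta = -2 - 3 = -5
Det delta = entry_delta * cofactor = -5 * 4 = -20

Answer: -20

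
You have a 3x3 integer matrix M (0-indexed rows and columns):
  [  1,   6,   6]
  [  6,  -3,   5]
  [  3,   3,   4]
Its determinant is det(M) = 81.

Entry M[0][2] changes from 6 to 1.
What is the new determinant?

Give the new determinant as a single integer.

det is linear in row 0: changing M[0][2] by delta changes det by delta * cofactor(0,2).
Cofactor C_02 = (-1)^(0+2) * minor(0,2) = 27
Entry delta = 1 - 6 = -5
Det delta = -5 * 27 = -135
New det = 81 + -135 = -54

Answer: -54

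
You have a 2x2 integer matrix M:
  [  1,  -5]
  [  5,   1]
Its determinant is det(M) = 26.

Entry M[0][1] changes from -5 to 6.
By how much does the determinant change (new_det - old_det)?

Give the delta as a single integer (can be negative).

Cofactor C_01 = -5
Entry delta = 6 - -5 = 11
Det delta = entry_delta * cofactor = 11 * -5 = -55

Answer: -55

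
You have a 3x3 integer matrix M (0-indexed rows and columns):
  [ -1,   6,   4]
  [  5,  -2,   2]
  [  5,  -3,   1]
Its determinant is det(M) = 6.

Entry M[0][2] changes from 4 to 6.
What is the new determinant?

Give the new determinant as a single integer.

det is linear in row 0: changing M[0][2] by delta changes det by delta * cofactor(0,2).
Cofactor C_02 = (-1)^(0+2) * minor(0,2) = -5
Entry delta = 6 - 4 = 2
Det delta = 2 * -5 = -10
New det = 6 + -10 = -4

Answer: -4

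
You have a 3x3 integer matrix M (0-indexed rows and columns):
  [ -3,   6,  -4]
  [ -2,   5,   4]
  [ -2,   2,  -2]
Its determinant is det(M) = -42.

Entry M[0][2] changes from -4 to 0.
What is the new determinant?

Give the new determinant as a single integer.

Answer: -18

Derivation:
det is linear in row 0: changing M[0][2] by delta changes det by delta * cofactor(0,2).
Cofactor C_02 = (-1)^(0+2) * minor(0,2) = 6
Entry delta = 0 - -4 = 4
Det delta = 4 * 6 = 24
New det = -42 + 24 = -18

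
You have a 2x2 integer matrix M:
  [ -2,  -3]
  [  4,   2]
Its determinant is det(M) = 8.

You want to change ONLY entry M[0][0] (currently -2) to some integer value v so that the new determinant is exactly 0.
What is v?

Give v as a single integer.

det is linear in entry M[0][0]: det = old_det + (v - -2) * C_00
Cofactor C_00 = 2
Want det = 0: 8 + (v - -2) * 2 = 0
  (v - -2) = -8 / 2 = -4
  v = -2 + (-4) = -6

Answer: -6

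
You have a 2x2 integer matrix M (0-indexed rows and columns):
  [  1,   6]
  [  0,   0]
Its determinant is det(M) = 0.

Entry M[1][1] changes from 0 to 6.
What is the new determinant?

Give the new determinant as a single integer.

det is linear in row 1: changing M[1][1] by delta changes det by delta * cofactor(1,1).
Cofactor C_11 = (-1)^(1+1) * minor(1,1) = 1
Entry delta = 6 - 0 = 6
Det delta = 6 * 1 = 6
New det = 0 + 6 = 6

Answer: 6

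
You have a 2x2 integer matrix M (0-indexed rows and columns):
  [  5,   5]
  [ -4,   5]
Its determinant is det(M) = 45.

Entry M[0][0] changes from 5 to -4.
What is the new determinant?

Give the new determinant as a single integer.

det is linear in row 0: changing M[0][0] by delta changes det by delta * cofactor(0,0).
Cofactor C_00 = (-1)^(0+0) * minor(0,0) = 5
Entry delta = -4 - 5 = -9
Det delta = -9 * 5 = -45
New det = 45 + -45 = 0

Answer: 0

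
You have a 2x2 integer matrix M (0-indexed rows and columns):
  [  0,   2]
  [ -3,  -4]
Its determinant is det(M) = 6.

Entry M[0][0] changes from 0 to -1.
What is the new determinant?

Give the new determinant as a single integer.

Answer: 10

Derivation:
det is linear in row 0: changing M[0][0] by delta changes det by delta * cofactor(0,0).
Cofactor C_00 = (-1)^(0+0) * minor(0,0) = -4
Entry delta = -1 - 0 = -1
Det delta = -1 * -4 = 4
New det = 6 + 4 = 10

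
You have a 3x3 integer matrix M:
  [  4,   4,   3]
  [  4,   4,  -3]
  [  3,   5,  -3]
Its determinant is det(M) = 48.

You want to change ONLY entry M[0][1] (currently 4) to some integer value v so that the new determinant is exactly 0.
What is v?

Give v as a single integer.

Answer: -12

Derivation:
det is linear in entry M[0][1]: det = old_det + (v - 4) * C_01
Cofactor C_01 = 3
Want det = 0: 48 + (v - 4) * 3 = 0
  (v - 4) = -48 / 3 = -16
  v = 4 + (-16) = -12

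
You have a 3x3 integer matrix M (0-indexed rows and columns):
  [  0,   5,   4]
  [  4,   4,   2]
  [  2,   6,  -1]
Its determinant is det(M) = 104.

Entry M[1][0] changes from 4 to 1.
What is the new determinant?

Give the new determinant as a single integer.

det is linear in row 1: changing M[1][0] by delta changes det by delta * cofactor(1,0).
Cofactor C_10 = (-1)^(1+0) * minor(1,0) = 29
Entry delta = 1 - 4 = -3
Det delta = -3 * 29 = -87
New det = 104 + -87 = 17

Answer: 17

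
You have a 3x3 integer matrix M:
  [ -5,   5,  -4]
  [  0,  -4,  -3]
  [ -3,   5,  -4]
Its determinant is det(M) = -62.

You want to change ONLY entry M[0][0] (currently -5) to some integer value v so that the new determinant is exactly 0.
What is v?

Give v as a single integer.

Answer: -3

Derivation:
det is linear in entry M[0][0]: det = old_det + (v - -5) * C_00
Cofactor C_00 = 31
Want det = 0: -62 + (v - -5) * 31 = 0
  (v - -5) = 62 / 31 = 2
  v = -5 + (2) = -3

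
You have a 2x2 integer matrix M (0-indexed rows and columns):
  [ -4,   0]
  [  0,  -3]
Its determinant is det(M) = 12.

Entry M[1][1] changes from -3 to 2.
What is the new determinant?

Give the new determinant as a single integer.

Answer: -8

Derivation:
det is linear in row 1: changing M[1][1] by delta changes det by delta * cofactor(1,1).
Cofactor C_11 = (-1)^(1+1) * minor(1,1) = -4
Entry delta = 2 - -3 = 5
Det delta = 5 * -4 = -20
New det = 12 + -20 = -8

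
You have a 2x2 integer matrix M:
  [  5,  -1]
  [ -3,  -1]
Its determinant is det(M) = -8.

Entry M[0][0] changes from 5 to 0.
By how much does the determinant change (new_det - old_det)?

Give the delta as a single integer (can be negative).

Answer: 5

Derivation:
Cofactor C_00 = -1
Entry delta = 0 - 5 = -5
Det delta = entry_delta * cofactor = -5 * -1 = 5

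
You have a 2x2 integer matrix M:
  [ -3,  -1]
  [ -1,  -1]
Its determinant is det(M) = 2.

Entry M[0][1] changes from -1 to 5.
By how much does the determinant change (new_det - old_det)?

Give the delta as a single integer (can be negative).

Cofactor C_01 = 1
Entry delta = 5 - -1 = 6
Det delta = entry_delta * cofactor = 6 * 1 = 6

Answer: 6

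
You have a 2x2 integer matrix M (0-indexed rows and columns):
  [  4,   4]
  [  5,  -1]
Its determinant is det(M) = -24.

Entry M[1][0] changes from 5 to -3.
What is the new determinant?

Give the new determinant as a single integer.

det is linear in row 1: changing M[1][0] by delta changes det by delta * cofactor(1,0).
Cofactor C_10 = (-1)^(1+0) * minor(1,0) = -4
Entry delta = -3 - 5 = -8
Det delta = -8 * -4 = 32
New det = -24 + 32 = 8

Answer: 8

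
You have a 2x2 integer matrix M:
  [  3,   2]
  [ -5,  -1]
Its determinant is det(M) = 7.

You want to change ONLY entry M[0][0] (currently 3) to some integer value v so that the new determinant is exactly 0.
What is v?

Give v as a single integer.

Answer: 10

Derivation:
det is linear in entry M[0][0]: det = old_det + (v - 3) * C_00
Cofactor C_00 = -1
Want det = 0: 7 + (v - 3) * -1 = 0
  (v - 3) = -7 / -1 = 7
  v = 3 + (7) = 10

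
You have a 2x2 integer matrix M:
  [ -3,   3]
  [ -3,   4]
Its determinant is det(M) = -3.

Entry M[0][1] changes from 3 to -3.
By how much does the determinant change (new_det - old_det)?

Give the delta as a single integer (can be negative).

Answer: -18

Derivation:
Cofactor C_01 = 3
Entry delta = -3 - 3 = -6
Det delta = entry_delta * cofactor = -6 * 3 = -18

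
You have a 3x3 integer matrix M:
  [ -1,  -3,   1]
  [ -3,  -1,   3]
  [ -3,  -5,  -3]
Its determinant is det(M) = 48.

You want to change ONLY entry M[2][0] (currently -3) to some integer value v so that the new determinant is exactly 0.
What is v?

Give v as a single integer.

det is linear in entry M[2][0]: det = old_det + (v - -3) * C_20
Cofactor C_20 = -8
Want det = 0: 48 + (v - -3) * -8 = 0
  (v - -3) = -48 / -8 = 6
  v = -3 + (6) = 3

Answer: 3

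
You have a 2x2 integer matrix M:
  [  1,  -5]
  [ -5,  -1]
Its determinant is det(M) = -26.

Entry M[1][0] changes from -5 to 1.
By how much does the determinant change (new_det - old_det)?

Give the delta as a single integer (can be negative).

Cofactor C_10 = 5
Entry delta = 1 - -5 = 6
Det delta = entry_delta * cofactor = 6 * 5 = 30

Answer: 30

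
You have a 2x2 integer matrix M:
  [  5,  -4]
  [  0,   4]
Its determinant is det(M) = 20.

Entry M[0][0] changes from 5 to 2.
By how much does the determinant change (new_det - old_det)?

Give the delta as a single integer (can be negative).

Cofactor C_00 = 4
Entry delta = 2 - 5 = -3
Det delta = entry_delta * cofactor = -3 * 4 = -12

Answer: -12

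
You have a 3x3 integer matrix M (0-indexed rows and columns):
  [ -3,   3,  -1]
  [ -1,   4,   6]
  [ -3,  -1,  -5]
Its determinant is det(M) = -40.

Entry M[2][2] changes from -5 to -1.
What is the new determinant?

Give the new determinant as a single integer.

det is linear in row 2: changing M[2][2] by delta changes det by delta * cofactor(2,2).
Cofactor C_22 = (-1)^(2+2) * minor(2,2) = -9
Entry delta = -1 - -5 = 4
Det delta = 4 * -9 = -36
New det = -40 + -36 = -76

Answer: -76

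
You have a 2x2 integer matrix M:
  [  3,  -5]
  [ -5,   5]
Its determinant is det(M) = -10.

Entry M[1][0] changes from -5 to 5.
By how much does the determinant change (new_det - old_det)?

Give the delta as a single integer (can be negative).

Answer: 50

Derivation:
Cofactor C_10 = 5
Entry delta = 5 - -5 = 10
Det delta = entry_delta * cofactor = 10 * 5 = 50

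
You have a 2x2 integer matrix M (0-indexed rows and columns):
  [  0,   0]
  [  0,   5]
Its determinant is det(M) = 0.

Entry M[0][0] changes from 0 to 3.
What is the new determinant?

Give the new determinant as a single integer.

Answer: 15

Derivation:
det is linear in row 0: changing M[0][0] by delta changes det by delta * cofactor(0,0).
Cofactor C_00 = (-1)^(0+0) * minor(0,0) = 5
Entry delta = 3 - 0 = 3
Det delta = 3 * 5 = 15
New det = 0 + 15 = 15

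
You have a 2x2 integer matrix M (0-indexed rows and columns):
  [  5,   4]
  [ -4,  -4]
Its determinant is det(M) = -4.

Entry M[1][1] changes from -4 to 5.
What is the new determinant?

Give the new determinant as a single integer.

Answer: 41

Derivation:
det is linear in row 1: changing M[1][1] by delta changes det by delta * cofactor(1,1).
Cofactor C_11 = (-1)^(1+1) * minor(1,1) = 5
Entry delta = 5 - -4 = 9
Det delta = 9 * 5 = 45
New det = -4 + 45 = 41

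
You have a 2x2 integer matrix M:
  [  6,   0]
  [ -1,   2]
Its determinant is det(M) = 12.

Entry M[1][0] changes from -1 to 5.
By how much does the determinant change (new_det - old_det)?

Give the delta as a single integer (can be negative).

Answer: 0

Derivation:
Cofactor C_10 = 0
Entry delta = 5 - -1 = 6
Det delta = entry_delta * cofactor = 6 * 0 = 0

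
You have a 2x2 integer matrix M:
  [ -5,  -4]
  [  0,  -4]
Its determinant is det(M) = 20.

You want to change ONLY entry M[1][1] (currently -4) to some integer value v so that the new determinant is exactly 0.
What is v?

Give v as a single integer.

det is linear in entry M[1][1]: det = old_det + (v - -4) * C_11
Cofactor C_11 = -5
Want det = 0: 20 + (v - -4) * -5 = 0
  (v - -4) = -20 / -5 = 4
  v = -4 + (4) = 0

Answer: 0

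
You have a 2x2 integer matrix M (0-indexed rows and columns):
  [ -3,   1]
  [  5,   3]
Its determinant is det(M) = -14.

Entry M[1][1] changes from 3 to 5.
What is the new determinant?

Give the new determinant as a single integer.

Answer: -20

Derivation:
det is linear in row 1: changing M[1][1] by delta changes det by delta * cofactor(1,1).
Cofactor C_11 = (-1)^(1+1) * minor(1,1) = -3
Entry delta = 5 - 3 = 2
Det delta = 2 * -3 = -6
New det = -14 + -6 = -20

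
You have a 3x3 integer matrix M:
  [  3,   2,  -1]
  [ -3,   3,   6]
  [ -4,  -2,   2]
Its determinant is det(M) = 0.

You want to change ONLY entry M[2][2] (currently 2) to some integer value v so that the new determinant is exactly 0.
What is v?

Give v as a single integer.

det is linear in entry M[2][2]: det = old_det + (v - 2) * C_22
Cofactor C_22 = 15
Want det = 0: 0 + (v - 2) * 15 = 0
  (v - 2) = 0 / 15 = 0
  v = 2 + (0) = 2

Answer: 2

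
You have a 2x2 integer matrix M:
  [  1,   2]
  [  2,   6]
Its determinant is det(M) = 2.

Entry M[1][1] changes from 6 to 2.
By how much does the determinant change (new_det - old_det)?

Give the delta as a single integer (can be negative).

Cofactor C_11 = 1
Entry delta = 2 - 6 = -4
Det delta = entry_delta * cofactor = -4 * 1 = -4

Answer: -4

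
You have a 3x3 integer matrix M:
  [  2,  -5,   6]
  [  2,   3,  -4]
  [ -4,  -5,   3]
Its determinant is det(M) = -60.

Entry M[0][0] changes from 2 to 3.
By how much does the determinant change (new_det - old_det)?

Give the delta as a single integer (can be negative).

Answer: -11

Derivation:
Cofactor C_00 = -11
Entry delta = 3 - 2 = 1
Det delta = entry_delta * cofactor = 1 * -11 = -11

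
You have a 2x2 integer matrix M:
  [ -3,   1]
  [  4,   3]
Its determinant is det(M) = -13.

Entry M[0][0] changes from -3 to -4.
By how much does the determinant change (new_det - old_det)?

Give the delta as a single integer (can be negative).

Answer: -3

Derivation:
Cofactor C_00 = 3
Entry delta = -4 - -3 = -1
Det delta = entry_delta * cofactor = -1 * 3 = -3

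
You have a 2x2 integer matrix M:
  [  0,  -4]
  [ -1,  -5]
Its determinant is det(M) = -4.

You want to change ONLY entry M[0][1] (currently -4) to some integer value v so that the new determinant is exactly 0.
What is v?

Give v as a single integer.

det is linear in entry M[0][1]: det = old_det + (v - -4) * C_01
Cofactor C_01 = 1
Want det = 0: -4 + (v - -4) * 1 = 0
  (v - -4) = 4 / 1 = 4
  v = -4 + (4) = 0

Answer: 0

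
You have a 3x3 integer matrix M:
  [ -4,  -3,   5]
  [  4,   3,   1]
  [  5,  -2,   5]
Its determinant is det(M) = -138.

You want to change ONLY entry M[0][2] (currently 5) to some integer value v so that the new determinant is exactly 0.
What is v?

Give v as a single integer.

det is linear in entry M[0][2]: det = old_det + (v - 5) * C_02
Cofactor C_02 = -23
Want det = 0: -138 + (v - 5) * -23 = 0
  (v - 5) = 138 / -23 = -6
  v = 5 + (-6) = -1

Answer: -1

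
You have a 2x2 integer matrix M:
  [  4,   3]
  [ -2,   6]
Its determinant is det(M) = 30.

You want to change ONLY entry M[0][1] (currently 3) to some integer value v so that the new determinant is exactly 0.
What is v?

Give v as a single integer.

det is linear in entry M[0][1]: det = old_det + (v - 3) * C_01
Cofactor C_01 = 2
Want det = 0: 30 + (v - 3) * 2 = 0
  (v - 3) = -30 / 2 = -15
  v = 3 + (-15) = -12

Answer: -12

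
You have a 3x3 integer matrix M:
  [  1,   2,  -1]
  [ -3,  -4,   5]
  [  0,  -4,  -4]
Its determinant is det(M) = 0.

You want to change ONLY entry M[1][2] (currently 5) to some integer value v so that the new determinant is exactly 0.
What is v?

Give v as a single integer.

det is linear in entry M[1][2]: det = old_det + (v - 5) * C_12
Cofactor C_12 = 4
Want det = 0: 0 + (v - 5) * 4 = 0
  (v - 5) = 0 / 4 = 0
  v = 5 + (0) = 5

Answer: 5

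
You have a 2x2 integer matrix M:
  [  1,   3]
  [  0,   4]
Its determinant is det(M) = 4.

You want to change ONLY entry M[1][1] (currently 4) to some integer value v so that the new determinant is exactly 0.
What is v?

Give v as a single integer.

Answer: 0

Derivation:
det is linear in entry M[1][1]: det = old_det + (v - 4) * C_11
Cofactor C_11 = 1
Want det = 0: 4 + (v - 4) * 1 = 0
  (v - 4) = -4 / 1 = -4
  v = 4 + (-4) = 0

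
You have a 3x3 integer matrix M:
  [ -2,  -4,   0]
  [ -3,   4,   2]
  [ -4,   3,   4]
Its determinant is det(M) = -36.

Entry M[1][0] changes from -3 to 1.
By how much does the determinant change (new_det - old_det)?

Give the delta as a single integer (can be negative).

Cofactor C_10 = 16
Entry delta = 1 - -3 = 4
Det delta = entry_delta * cofactor = 4 * 16 = 64

Answer: 64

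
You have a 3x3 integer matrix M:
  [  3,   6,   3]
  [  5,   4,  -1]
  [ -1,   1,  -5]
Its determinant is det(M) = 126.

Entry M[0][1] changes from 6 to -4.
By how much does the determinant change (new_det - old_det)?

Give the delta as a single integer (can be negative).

Cofactor C_01 = 26
Entry delta = -4 - 6 = -10
Det delta = entry_delta * cofactor = -10 * 26 = -260

Answer: -260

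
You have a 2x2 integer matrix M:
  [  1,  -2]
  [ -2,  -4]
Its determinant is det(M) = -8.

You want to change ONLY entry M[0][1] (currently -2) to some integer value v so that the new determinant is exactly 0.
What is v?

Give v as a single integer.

det is linear in entry M[0][1]: det = old_det + (v - -2) * C_01
Cofactor C_01 = 2
Want det = 0: -8 + (v - -2) * 2 = 0
  (v - -2) = 8 / 2 = 4
  v = -2 + (4) = 2

Answer: 2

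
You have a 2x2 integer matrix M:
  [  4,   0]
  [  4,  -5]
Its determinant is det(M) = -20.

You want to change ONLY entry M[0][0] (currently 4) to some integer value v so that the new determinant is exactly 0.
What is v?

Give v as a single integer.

det is linear in entry M[0][0]: det = old_det + (v - 4) * C_00
Cofactor C_00 = -5
Want det = 0: -20 + (v - 4) * -5 = 0
  (v - 4) = 20 / -5 = -4
  v = 4 + (-4) = 0

Answer: 0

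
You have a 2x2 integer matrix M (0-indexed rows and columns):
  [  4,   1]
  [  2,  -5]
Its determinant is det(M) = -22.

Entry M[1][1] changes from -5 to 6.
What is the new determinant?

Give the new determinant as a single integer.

det is linear in row 1: changing M[1][1] by delta changes det by delta * cofactor(1,1).
Cofactor C_11 = (-1)^(1+1) * minor(1,1) = 4
Entry delta = 6 - -5 = 11
Det delta = 11 * 4 = 44
New det = -22 + 44 = 22

Answer: 22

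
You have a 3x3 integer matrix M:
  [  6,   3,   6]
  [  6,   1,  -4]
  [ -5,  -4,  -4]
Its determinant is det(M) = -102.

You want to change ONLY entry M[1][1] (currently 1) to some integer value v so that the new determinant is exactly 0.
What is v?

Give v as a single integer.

Answer: 18

Derivation:
det is linear in entry M[1][1]: det = old_det + (v - 1) * C_11
Cofactor C_11 = 6
Want det = 0: -102 + (v - 1) * 6 = 0
  (v - 1) = 102 / 6 = 17
  v = 1 + (17) = 18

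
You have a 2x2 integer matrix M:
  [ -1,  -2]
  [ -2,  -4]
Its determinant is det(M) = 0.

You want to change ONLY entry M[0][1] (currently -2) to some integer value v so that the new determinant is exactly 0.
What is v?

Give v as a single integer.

det is linear in entry M[0][1]: det = old_det + (v - -2) * C_01
Cofactor C_01 = 2
Want det = 0: 0 + (v - -2) * 2 = 0
  (v - -2) = 0 / 2 = 0
  v = -2 + (0) = -2

Answer: -2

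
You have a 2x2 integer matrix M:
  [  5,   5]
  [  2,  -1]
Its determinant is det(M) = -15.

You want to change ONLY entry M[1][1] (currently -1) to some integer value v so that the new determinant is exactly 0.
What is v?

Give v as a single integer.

det is linear in entry M[1][1]: det = old_det + (v - -1) * C_11
Cofactor C_11 = 5
Want det = 0: -15 + (v - -1) * 5 = 0
  (v - -1) = 15 / 5 = 3
  v = -1 + (3) = 2

Answer: 2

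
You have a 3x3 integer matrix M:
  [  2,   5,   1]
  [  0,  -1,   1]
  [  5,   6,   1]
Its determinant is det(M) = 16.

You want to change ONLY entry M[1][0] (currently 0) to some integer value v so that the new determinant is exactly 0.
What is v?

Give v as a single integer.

det is linear in entry M[1][0]: det = old_det + (v - 0) * C_10
Cofactor C_10 = 1
Want det = 0: 16 + (v - 0) * 1 = 0
  (v - 0) = -16 / 1 = -16
  v = 0 + (-16) = -16

Answer: -16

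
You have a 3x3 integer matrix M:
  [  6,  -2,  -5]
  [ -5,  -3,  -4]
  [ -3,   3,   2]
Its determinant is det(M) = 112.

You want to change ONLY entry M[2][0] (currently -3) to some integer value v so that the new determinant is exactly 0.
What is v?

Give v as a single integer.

Answer: 13

Derivation:
det is linear in entry M[2][0]: det = old_det + (v - -3) * C_20
Cofactor C_20 = -7
Want det = 0: 112 + (v - -3) * -7 = 0
  (v - -3) = -112 / -7 = 16
  v = -3 + (16) = 13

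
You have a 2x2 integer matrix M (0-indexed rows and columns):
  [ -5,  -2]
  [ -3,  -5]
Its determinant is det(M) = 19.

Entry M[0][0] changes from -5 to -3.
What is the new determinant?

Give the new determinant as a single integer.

Answer: 9

Derivation:
det is linear in row 0: changing M[0][0] by delta changes det by delta * cofactor(0,0).
Cofactor C_00 = (-1)^(0+0) * minor(0,0) = -5
Entry delta = -3 - -5 = 2
Det delta = 2 * -5 = -10
New det = 19 + -10 = 9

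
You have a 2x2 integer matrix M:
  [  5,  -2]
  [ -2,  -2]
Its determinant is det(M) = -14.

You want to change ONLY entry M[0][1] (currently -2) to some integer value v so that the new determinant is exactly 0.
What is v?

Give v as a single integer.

det is linear in entry M[0][1]: det = old_det + (v - -2) * C_01
Cofactor C_01 = 2
Want det = 0: -14 + (v - -2) * 2 = 0
  (v - -2) = 14 / 2 = 7
  v = -2 + (7) = 5

Answer: 5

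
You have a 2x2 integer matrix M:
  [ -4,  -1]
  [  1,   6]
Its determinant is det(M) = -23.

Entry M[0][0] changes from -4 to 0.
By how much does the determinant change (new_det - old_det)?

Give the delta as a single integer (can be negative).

Answer: 24

Derivation:
Cofactor C_00 = 6
Entry delta = 0 - -4 = 4
Det delta = entry_delta * cofactor = 4 * 6 = 24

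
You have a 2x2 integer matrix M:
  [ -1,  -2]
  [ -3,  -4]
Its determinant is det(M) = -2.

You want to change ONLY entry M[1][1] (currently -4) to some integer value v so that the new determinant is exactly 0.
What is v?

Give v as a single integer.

Answer: -6

Derivation:
det is linear in entry M[1][1]: det = old_det + (v - -4) * C_11
Cofactor C_11 = -1
Want det = 0: -2 + (v - -4) * -1 = 0
  (v - -4) = 2 / -1 = -2
  v = -4 + (-2) = -6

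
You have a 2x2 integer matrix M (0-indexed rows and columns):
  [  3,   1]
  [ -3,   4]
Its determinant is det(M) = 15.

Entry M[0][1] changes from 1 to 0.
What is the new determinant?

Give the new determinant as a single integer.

Answer: 12

Derivation:
det is linear in row 0: changing M[0][1] by delta changes det by delta * cofactor(0,1).
Cofactor C_01 = (-1)^(0+1) * minor(0,1) = 3
Entry delta = 0 - 1 = -1
Det delta = -1 * 3 = -3
New det = 15 + -3 = 12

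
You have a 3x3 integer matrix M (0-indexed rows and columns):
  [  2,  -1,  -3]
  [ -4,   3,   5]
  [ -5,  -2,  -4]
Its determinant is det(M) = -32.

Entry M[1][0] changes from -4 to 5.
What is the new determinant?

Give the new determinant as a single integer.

Answer: -14

Derivation:
det is linear in row 1: changing M[1][0] by delta changes det by delta * cofactor(1,0).
Cofactor C_10 = (-1)^(1+0) * minor(1,0) = 2
Entry delta = 5 - -4 = 9
Det delta = 9 * 2 = 18
New det = -32 + 18 = -14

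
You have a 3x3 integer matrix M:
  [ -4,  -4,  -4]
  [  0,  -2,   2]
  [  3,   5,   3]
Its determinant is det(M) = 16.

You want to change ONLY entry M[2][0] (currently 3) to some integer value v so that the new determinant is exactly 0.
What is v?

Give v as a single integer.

Answer: 4

Derivation:
det is linear in entry M[2][0]: det = old_det + (v - 3) * C_20
Cofactor C_20 = -16
Want det = 0: 16 + (v - 3) * -16 = 0
  (v - 3) = -16 / -16 = 1
  v = 3 + (1) = 4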